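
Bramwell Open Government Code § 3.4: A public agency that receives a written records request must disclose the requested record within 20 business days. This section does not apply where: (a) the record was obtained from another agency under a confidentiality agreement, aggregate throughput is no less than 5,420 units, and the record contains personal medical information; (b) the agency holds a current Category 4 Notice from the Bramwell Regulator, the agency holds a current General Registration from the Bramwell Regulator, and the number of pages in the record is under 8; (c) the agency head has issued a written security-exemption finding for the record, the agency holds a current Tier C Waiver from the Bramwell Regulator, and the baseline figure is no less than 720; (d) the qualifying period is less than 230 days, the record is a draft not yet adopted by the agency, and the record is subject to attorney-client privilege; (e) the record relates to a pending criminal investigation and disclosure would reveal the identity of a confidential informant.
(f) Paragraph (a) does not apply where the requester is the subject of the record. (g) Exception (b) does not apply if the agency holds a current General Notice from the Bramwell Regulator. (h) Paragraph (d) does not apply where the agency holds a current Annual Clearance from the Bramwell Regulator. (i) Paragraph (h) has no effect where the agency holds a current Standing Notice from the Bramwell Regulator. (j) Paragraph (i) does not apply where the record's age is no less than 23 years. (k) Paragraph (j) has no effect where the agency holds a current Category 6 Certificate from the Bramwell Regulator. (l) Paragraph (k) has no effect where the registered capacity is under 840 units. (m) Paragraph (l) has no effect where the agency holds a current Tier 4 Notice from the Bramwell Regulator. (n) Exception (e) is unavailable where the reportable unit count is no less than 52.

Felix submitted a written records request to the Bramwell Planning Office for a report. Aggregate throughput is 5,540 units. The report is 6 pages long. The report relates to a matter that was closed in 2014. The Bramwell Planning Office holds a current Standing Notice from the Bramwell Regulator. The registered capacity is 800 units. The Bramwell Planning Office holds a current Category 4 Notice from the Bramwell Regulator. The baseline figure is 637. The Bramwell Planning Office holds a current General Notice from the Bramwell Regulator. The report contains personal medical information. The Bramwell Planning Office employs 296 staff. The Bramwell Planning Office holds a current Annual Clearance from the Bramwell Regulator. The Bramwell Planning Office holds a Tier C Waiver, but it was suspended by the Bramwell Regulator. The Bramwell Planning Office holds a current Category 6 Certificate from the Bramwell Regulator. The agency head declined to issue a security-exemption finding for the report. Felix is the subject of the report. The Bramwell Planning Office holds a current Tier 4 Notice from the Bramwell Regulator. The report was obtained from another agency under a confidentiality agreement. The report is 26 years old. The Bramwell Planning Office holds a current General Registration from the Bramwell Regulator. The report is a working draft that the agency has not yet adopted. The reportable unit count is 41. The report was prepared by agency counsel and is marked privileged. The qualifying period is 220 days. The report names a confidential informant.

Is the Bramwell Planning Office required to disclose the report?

No — exception (d) applies; the Bramwell Planning Office is not required to disclose the report.

Exception (a)'s conditions are all satisfied: the report was obtained under a confidentiality agreement; aggregate throughput is 5,540 units, meeting the 5,420 units threshold; the report contains personal medical information. However, paragraph (f) must be considered: (f) operates against (a): Felix is the subject of the report. Exception (a) does not apply.
Exception (b) is satisfied on its face — a current Category 4 Notice is held; a current General Registration is held; the number of pages in the record is 6, under the 8 limit. Turning to paragraph (g): (g) is engaged — a current General Notice is held. So (b) is unavailable.
Exception (c) requires that the agency head has issued a written security-exemption finding for the record; but the agency head declined to issue a security-exemption finding, so (c) is unavailable.
Exception (d): the qualifying period is 220 days, less than the 230 days limit; the report is an unadopted draft; the report is privileged — every condition holds. Under paragraphs (h)–(m): (h) would limit (d) — a current Annual Clearance is held — but (i) sets (h) aside: (i) applies — a current Standing Notice is held. (j) operates (the record's age is 26 years, meeting the 23 years threshold), but is overridden by (k): (k) is triggered — a current Category 6 Certificate is held. (l) would limit (k) — the registered capacity is 800 units, under the 840 units limit — but (m) sets (l) aside: (m) operates — a current Tier 4 Notice is held. So (d) applies.
Exception (e) requires that the record relates to a pending criminal investigation; but the report relates to a closed matter, so (e) is unavailable.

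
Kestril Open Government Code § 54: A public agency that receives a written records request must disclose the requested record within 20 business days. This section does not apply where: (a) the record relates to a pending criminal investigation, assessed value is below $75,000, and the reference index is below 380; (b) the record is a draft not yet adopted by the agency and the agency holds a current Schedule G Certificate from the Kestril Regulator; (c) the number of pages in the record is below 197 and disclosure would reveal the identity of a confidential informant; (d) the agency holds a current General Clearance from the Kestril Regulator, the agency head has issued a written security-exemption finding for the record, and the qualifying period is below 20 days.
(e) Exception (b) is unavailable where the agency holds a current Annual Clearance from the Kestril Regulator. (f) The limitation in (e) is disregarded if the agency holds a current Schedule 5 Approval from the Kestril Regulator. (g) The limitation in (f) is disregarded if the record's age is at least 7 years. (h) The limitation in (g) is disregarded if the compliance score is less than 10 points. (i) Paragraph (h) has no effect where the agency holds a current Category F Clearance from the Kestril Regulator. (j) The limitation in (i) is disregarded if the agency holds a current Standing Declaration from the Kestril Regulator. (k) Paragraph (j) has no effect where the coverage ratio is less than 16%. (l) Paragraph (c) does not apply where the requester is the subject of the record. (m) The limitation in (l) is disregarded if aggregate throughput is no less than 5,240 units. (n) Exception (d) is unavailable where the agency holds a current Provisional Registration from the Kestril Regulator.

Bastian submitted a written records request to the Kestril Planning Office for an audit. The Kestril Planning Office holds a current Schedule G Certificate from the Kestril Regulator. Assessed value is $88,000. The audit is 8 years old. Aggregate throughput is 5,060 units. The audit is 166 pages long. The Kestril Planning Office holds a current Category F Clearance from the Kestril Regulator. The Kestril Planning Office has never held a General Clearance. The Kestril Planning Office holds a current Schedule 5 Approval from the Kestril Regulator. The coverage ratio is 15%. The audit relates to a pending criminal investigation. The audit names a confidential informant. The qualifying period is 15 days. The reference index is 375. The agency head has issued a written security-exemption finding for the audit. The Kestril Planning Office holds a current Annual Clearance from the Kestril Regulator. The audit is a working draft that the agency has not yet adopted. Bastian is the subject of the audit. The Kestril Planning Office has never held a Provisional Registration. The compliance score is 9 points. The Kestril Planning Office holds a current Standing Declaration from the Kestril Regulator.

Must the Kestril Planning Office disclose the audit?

Exception (a) requires that assessed value is below $75,000; but assessed value is $88,000, not below $75,000, so (a) is unavailable.
All of (b)'s requirements are met (the audit is an unadopted draft; a current Schedule G Certificate is held). Turning to paragraphs (e)–(k): (e) operates against (b): a current Annual Clearance is held. (f) applies (a current Schedule 5 Approval is held), but is overridden by (g): (g) is triggered — the record's age is 8 years, meeting the 7 years threshold. (h) would limit (g) — the compliance score is 9 points, less than the 10 points limit — but (i) sets (h) aside: (i) operates — a current Category F Clearance is held. (j) operates (a current Standing Declaration is held), but is itself disapplied by (k): (k) operates — the coverage ratio is 15%, less than the 16% limit. Exception (b) does not apply.
Exception (c) is satisfied on its face — the number of pages in the record is 166, below the 197 limit; the audit names a confidential informant. But applying paragraphs (l)–(m): (l) is triggered — Bastian is the subject of the audit. (m), which would lift (l), is not triggered — aggregate throughput is 5,060 units, short of 5,240 units. (c) is therefore removed.
Exception (d) does not apply: no current General Clearance is held.
Every exception is unavailable, so the rule governs.

Yes — the Kestril Planning Office must disclose the audit.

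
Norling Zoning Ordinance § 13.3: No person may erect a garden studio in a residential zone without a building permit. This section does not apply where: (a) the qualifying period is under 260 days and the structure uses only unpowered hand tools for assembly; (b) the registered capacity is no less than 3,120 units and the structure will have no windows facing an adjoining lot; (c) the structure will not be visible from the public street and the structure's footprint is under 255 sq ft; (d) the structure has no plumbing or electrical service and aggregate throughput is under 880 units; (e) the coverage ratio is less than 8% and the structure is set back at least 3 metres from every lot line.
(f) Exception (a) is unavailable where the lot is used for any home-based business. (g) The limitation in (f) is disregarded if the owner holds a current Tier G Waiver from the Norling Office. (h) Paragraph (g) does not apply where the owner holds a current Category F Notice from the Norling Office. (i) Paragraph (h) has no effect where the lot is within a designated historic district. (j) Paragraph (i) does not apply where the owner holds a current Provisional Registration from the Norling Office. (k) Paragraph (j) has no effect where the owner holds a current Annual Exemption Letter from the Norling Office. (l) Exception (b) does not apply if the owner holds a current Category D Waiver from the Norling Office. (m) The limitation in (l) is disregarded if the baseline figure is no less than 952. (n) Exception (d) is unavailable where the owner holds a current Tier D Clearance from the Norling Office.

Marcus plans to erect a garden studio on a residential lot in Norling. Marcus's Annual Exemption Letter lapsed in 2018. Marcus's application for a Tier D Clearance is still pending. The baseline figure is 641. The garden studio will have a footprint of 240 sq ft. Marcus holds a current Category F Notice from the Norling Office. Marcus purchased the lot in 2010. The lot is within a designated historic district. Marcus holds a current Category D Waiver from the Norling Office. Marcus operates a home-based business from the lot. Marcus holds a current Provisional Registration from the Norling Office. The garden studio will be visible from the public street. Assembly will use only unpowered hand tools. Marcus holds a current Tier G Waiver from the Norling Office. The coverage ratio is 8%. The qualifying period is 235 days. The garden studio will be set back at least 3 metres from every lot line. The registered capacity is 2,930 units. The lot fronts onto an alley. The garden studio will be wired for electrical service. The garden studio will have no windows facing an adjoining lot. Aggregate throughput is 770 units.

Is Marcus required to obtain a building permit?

Yes — Marcus must obtain a building permit.

Exception (a): the qualifying period is 235 days, under the 260 days limit; assembly uses only hand tools — every condition holds. Turning to paragraphs (f)–(k): (f) operates — a home-based business operates on the lot. (g) would limit (f) — a current Tier G Waiver is held — but (h) sets (g) aside: (h) applies — a current Category F Notice is held. (i) would limit (h) — the lot is in a historic district — but (j) sets (i) aside: (j) operates against (i): a current Provisional Registration is held. (k) is not engaged (the Annual Exemption Letter is not current), so (j) stands. So (a) is unavailable.
Exception (b) requires that the registered capacity is no less than 3,120 units; but the registered capacity is 2,930 units, short of 3,120 units, so (b) is unavailable.
Exception (c) fails — the structure will be visible from the street.
Exception (d) does not apply: electrical service is planned.
Exception (e) requires that the coverage ratio is less than 8%; but the coverage ratio is 8%, not less than 8%, so (e) is unavailable.
No exception is made out. Marcus falls within the general rule.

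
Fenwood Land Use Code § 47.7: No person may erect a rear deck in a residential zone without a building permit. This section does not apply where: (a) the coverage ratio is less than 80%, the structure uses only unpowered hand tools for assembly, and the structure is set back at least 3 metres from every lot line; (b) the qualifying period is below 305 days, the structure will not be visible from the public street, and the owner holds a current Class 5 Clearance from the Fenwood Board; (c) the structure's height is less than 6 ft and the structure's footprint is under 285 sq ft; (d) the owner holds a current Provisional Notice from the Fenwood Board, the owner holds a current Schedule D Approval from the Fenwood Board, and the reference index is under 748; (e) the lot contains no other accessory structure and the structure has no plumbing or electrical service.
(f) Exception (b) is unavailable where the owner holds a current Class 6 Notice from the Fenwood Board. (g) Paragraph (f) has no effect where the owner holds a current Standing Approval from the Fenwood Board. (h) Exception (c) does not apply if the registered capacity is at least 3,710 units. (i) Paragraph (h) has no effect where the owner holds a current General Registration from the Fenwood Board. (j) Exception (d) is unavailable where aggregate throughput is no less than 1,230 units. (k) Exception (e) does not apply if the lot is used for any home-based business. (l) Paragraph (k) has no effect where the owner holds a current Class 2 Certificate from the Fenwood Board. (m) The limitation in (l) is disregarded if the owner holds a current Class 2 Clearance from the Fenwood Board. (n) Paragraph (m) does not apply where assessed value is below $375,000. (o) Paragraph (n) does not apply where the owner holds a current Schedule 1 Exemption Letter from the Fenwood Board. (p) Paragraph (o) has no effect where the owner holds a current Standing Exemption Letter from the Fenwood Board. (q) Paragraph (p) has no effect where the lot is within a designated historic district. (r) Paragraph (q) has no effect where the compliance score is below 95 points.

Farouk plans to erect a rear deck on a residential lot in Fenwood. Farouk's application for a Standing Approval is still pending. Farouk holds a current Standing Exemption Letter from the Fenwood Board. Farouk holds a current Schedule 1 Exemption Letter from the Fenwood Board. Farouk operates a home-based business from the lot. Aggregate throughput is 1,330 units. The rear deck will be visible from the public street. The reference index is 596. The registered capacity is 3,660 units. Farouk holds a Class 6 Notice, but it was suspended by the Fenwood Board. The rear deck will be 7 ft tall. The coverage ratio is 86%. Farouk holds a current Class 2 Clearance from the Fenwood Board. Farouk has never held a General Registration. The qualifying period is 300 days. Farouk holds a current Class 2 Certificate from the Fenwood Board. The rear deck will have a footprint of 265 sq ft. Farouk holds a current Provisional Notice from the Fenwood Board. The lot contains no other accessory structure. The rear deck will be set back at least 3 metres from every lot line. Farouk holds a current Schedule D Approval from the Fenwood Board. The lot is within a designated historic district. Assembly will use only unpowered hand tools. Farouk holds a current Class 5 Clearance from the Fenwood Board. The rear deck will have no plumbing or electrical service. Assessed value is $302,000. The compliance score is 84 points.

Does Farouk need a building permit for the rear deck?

Exception (a) does not apply: the coverage ratio is 86%, not less than 80%.
Exception (b) does not apply: the structure will be visible from the street.
Exception (c) requires that the structure's height is less than 6 ft; but the structure's height is 7 ft, not less than 6 ft, so (c) is unavailable.
Exception (d): a current Provisional Notice is held; a current Schedule D Approval is held; the reference index is 596, under the 748 limit — every condition holds. However, paragraph (j) must be considered: (j) operates against (d): aggregate throughput is 1,330 units, meeting the 1,230 units threshold. Exception (d) does not apply.
All of (e)'s requirements are met (the lot has no other accessory structure; there is no plumbing or electrical service). Considering the limiting provisions: (k) operates (a home-based business operates on the lot), but yields to (l): (l) operates against (k): a current Class 2 Certificate is held. (m) is triggered (a current Class 2 Clearance is held), but is displaced by (n): (n) operates against (m): assessed value is $302,000, below the $375,000 limit. (o) would limit (n) — a current Schedule 1 Exemption Letter is held — but (p) sets (o) aside: (p) operates against (o): a current Standing Exemption Letter is held. (q) applies (the lot is in a historic district), but is set aside by (r): (r) is triggered — the compliance score is 84 points, below the 95 points limit. (e) remains available.

No — exception (e) applies; Farouk does not need a building permit.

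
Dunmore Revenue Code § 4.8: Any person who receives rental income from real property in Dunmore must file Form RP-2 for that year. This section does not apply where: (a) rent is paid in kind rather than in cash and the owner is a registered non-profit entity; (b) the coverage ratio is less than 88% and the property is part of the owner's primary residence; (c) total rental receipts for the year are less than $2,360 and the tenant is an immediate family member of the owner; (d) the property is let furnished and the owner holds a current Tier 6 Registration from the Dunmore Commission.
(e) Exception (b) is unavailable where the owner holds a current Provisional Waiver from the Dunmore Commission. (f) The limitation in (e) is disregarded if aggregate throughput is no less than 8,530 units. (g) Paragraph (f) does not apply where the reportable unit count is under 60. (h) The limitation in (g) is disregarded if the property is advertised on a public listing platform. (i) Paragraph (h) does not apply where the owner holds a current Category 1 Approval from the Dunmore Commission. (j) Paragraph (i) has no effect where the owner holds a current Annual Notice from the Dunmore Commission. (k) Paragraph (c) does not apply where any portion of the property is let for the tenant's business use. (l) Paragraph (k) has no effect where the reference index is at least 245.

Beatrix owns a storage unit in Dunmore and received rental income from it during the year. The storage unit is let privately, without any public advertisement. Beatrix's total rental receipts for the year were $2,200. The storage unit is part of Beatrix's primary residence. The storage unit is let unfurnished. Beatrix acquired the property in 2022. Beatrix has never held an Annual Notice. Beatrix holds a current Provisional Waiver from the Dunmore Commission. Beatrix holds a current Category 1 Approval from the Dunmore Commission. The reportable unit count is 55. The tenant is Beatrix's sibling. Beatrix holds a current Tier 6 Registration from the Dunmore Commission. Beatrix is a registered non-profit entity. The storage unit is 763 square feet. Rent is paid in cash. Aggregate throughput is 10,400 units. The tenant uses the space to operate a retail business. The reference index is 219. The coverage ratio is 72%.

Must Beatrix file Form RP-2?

Yes — Beatrix must file Form RP-2.

Exception (a) does not apply: rent is paid in cash.
Exception (b) is satisfied on its face — the coverage ratio is 72%, less than the 88% limit; the storage unit is part of the primary residence. However, paragraphs (e)–(j) must be considered: (e) operates against (b): a current Provisional Waiver is held. (f) would limit (e) — aggregate throughput is 10,400 units, meeting the 8,530 units threshold — but (g) sets (f) aside: (g) operates against (f): the reportable unit count is 55, under the 60 limit. (h), which would lift (g), does not operate here — the property is let privately without advertisement. (b) is therefore removed.
Exception (c): total rental receipts for the year are $2,200, less than the $2,360 limit; the tenant is an immediate family member — every condition holds. But applying paragraphs (k)–(l): (k) operates against (c): the space is let for business use. (l) is not triggered (the reference index is 219, short of 245), so (k) stands. (c) is therefore removed.
Exception (d) does not apply: the property is let unfurnished.
Every exception is unavailable, so the rule governs.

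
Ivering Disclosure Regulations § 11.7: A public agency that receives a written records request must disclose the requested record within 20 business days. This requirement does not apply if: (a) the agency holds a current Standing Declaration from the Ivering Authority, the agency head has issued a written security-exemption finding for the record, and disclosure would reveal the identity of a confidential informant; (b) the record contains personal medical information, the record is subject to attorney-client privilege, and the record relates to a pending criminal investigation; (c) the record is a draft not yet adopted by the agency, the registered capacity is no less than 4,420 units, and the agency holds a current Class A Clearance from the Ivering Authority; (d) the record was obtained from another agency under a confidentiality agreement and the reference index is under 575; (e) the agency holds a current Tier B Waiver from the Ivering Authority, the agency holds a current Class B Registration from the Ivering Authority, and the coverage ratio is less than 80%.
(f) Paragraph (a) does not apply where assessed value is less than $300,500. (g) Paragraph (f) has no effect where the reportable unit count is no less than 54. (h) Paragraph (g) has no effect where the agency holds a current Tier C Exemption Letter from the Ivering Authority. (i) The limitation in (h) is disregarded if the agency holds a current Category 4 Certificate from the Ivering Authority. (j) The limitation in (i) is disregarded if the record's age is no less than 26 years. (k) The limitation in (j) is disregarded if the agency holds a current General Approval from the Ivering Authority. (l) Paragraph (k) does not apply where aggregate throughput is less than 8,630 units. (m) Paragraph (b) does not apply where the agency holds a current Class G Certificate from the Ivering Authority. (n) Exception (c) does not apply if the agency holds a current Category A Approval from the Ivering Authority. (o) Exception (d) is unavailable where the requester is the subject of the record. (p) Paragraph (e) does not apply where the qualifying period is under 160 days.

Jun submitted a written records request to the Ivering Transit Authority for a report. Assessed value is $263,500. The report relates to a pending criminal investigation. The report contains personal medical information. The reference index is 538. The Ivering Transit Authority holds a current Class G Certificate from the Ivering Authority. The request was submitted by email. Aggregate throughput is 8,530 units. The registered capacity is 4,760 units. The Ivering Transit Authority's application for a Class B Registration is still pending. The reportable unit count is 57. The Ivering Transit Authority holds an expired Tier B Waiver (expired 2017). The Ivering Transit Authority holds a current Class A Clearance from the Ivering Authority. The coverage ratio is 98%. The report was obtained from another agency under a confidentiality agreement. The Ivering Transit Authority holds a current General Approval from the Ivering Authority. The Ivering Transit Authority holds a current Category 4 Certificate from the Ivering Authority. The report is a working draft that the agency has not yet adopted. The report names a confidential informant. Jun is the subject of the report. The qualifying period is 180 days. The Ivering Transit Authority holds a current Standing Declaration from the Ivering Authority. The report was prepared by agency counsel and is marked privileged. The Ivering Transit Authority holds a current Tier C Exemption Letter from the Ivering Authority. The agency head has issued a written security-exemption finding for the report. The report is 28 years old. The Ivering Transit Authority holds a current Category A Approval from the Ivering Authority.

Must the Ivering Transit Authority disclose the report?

Yes — the Ivering Transit Authority must disclose the report.

Exception (a)'s conditions are all satisfied: a current Standing Declaration is held; a written security-exemption finding has been issued; the report names a confidential informant. But: (f) operates against (a): assessed value is $263,500, less than the $300,500 limit. (g) would limit (f) — the reportable unit count is 57, meeting the 54 threshold — but (h) sets (g) aside: (h) operates against (g): a current Tier C Exemption Letter is held. (i) is engaged (a current Category 4 Certificate is held), but yields to (j): (j) operates against (i): the record's age is 28 years, meeting the 26 years threshold. (k) would limit (j) — a current General Approval is held — but (l) sets (k) aside: (l) operates — aggregate throughput is 8,530 units, less than the 8,630 units limit. So (a) is unavailable.
Exception (b)'s conditions are all satisfied: the report contains personal medical information; the report is privileged; the report relates to a pending investigation. Turning to paragraph (m): (m) operates against (b): a current Class G Certificate is held. (b) is therefore removed.
Exception (c): the report is an unadopted draft; the registered capacity is 4,760 units, meeting the 4,420 units threshold; a current Class A Clearance is held — every condition holds. But: (n) operates against (c): a current Category A Approval is held. So (c) is unavailable.
Exception (d)'s conditions are all satisfied: the report was obtained under a confidentiality agreement; the reference index is 538, under the 575 limit. But: (o) is triggered — Jun is the subject of the report. (d) is therefore removed.
Exception (e) does not apply: no current Tier B Waiver is held.
No exception applies. The general rule governs.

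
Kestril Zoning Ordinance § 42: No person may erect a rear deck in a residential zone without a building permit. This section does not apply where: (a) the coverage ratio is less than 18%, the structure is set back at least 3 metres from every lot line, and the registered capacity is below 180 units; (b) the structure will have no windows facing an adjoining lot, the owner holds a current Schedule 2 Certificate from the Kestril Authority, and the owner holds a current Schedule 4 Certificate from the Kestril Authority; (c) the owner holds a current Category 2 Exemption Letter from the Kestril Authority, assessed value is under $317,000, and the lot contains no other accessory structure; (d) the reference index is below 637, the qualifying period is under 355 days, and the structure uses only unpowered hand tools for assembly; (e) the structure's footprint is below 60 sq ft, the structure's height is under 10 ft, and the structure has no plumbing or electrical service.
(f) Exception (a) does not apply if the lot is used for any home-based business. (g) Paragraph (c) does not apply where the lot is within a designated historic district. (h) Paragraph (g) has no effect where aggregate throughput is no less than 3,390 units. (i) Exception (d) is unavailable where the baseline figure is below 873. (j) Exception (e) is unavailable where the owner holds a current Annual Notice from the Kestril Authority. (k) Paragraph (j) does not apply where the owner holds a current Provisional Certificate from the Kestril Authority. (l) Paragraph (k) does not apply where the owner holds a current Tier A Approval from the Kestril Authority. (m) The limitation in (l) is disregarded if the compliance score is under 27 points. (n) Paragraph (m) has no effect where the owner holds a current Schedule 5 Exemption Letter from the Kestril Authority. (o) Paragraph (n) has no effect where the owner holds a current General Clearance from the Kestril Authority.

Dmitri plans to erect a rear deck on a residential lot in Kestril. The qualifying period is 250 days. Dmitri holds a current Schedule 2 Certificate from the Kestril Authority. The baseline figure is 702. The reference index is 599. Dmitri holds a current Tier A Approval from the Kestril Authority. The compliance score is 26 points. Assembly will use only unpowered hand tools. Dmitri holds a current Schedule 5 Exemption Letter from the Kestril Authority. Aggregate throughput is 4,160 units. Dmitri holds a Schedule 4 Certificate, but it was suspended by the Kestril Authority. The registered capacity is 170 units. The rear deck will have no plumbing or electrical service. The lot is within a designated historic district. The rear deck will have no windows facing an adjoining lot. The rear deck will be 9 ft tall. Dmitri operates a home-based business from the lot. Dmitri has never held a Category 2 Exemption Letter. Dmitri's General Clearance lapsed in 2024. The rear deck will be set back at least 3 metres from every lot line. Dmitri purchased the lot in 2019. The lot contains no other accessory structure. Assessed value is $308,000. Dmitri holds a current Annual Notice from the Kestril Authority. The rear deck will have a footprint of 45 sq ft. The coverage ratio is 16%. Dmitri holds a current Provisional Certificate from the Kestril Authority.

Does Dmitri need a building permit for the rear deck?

Yes — Dmitri must obtain a building permit.

Exception (a) is satisfied on its face — the coverage ratio is 16%, less than the 18% limit; the setback is at least 3 m on every side; the registered capacity is 170 units, below the 180 units limit. However, paragraph (f) must be considered: (f) applies — a home-based business operates on the lot. So (a) is unavailable.
Exception (b) requires that the owner holds a current Schedule 4 Certificate from the Kestril Authority; but there is no Schedule 4 Certificate in force, so (b) is unavailable.
Exception (c) fails — there is no Category 2 Exemption Letter in force.
Exception (d): the reference index is 599, below the 637 limit; the qualifying period is 250 days, under the 355 days limit; assembly uses only hand tools — every condition holds. But applying paragraph (i): (i) operates against (d): the baseline figure is 702, below the 873 limit. (d) is therefore removed.
Exception (e)'s conditions are all satisfied: the structure's footprint is 45 sq ft, below the 60 sq ft limit; the structure's height is 9 ft, under the 10 ft limit; there is no plumbing or electrical service. Turning to paragraphs (j)–(o): (j) is triggered — a current Annual Notice is held. (k) is engaged (a current Provisional Certificate is held), but is set aside by (l): (l) operates against (k): a current Tier A Approval is held. (m) is engaged (the compliance score is 26 points, under the 27 points limit), but is itself disapplied by (n): (n) operates against (m): a current Schedule 5 Exemption Letter is held. (o), which would lift (n), is not engaged — there is no General Clearance in force. Exception (e) does not apply.
No exception is made out. Dmitri falls within the general rule.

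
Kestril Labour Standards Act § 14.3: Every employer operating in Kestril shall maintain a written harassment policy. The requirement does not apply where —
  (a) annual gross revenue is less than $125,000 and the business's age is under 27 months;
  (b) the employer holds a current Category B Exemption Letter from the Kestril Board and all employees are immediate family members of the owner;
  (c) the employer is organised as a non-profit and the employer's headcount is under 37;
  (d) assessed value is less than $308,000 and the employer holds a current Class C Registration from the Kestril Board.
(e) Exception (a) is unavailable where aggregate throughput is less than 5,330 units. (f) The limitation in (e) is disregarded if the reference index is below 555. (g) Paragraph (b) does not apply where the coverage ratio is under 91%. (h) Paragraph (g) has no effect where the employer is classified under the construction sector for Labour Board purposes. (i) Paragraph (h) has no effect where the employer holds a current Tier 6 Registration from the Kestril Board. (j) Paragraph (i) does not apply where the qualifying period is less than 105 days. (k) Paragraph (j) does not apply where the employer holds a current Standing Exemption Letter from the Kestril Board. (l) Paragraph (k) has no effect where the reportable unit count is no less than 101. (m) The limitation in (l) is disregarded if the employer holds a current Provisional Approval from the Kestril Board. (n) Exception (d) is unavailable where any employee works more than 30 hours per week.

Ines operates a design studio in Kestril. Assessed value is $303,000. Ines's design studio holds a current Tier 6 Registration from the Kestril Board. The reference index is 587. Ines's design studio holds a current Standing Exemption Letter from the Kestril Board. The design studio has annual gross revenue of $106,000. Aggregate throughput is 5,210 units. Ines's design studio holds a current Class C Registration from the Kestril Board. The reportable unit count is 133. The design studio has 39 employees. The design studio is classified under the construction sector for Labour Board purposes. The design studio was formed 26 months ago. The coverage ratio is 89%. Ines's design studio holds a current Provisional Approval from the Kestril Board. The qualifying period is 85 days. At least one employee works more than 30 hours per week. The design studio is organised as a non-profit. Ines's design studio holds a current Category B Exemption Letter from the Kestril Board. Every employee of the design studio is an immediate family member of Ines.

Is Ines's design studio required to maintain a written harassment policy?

Exception (a)'s conditions are all satisfied: annual gross revenue is $106,000, less than the $125,000 limit; the business's age is 26 months, under the 27 months limit. However, paragraphs (e)–(f) must be considered: (e) operates against (a): aggregate throughput is 5,210 units, less than the 5,330 units limit. (f) does not operate here (the reference index is 587, not below 555), so (e) stands. Exception (a) does not apply.
Exception (b)'s conditions are all satisfied: a current Category B Exemption Letter is held; every employee is an immediate family member. Turning to paragraphs (g)–(m): (g) operates against (b): the coverage ratio is 89%, under the 91% limit. (h) would limit (g) — the design studio is classified under the construction sector — but (i) sets (h) aside: (i) is triggered — a current Tier 6 Registration is held. (j) would limit (i) — the qualifying period is 85 days, less than the 105 days limit — but (k) sets (j) aside: (k) operates against (j): a current Standing Exemption Letter is held. (l) applies (the reportable unit count is 133, meeting the 101 threshold), but is displaced by (m): (m) operates against (l): a current Provisional Approval is held. (b) is therefore removed.
Exception (c) requires that the employer's headcount is under 37; but the employer's headcount is 39, not under 37, so (c) is unavailable.
Exception (d): assessed value is $303,000, less than the $308,000 limit; a current Class C Registration is held — every condition holds. But applying paragraph (n): (n) is triggered — at least one employee exceeds 30 hours/week. So (d) is unavailable.
No exception displaces § 14.3.

Yes — Ines's design studio must maintain a written harassment policy.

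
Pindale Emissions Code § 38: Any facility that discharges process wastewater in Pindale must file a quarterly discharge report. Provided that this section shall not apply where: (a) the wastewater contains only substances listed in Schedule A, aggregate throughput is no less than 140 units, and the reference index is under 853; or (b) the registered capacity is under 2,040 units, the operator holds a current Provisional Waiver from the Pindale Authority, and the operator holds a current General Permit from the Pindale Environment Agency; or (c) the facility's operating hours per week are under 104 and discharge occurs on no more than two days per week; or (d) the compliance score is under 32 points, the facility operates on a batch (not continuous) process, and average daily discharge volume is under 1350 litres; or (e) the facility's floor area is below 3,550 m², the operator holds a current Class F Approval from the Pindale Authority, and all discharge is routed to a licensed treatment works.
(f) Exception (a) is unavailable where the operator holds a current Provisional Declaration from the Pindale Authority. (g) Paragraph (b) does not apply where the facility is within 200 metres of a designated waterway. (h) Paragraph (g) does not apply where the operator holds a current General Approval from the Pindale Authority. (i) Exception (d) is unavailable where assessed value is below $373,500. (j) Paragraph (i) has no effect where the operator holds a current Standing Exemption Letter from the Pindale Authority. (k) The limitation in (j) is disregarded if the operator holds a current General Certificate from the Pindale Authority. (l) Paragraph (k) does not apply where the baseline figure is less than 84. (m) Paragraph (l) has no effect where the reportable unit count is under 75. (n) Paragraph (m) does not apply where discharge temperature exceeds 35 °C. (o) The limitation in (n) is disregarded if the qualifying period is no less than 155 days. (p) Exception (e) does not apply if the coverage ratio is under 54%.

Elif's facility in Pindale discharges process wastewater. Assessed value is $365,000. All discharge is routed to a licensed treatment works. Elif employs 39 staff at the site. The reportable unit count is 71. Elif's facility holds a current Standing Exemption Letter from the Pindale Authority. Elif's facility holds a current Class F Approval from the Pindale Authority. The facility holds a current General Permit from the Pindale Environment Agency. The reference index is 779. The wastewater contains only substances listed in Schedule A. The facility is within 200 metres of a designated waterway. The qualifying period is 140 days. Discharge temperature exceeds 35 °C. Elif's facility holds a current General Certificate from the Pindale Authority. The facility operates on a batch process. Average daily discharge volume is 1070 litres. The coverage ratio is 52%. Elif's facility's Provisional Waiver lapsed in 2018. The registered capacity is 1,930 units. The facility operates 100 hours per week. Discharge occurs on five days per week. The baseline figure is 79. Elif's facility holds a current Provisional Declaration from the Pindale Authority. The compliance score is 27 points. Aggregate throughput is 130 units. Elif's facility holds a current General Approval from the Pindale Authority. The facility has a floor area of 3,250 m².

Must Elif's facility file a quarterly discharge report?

No — exception (d) applies; Elif's facility is not required to file a quarterly discharge report.

Exception (a) fails — aggregate throughput is 130 units, short of 140 units.
Exception (b) requires that the operator holds a current Provisional Waiver from the Pindale Authority; but there is no Provisional Waiver in force, so (b) is unavailable.
Exception (c) requires that discharge occurs on no more than two days per week; but discharge occurs on five days per week, so (c) is unavailable.
Exception (d): the compliance score is 27 points, under the 32 points limit; the facility operates on a batch process; average daily discharge volume is 1070 litres, under the 1350 litres limit — every condition holds. Considering the limiting provisions: (i) operates (assessed value is $365,000, below the $373,500 limit), but is itself disapplied by (j): (j) operates against (i): a current Standing Exemption Letter is held. (k) would limit (j) — a current General Certificate is held — but (l) sets (k) aside: (l) operates against (k): the baseline figure is 79, less than the 84 limit. (m) is triggered (the reportable unit count is 71, under the 75 limit), but yields to (n): (n) operates — discharge temperature exceeds 35 °C. (o) is inapplicable (the qualifying period is 140 days, short of 155 days), so (n) stands. Exception (d) stands.
Exception (e) is satisfied on its face — the facility's floor area is 3,250 m², below the 3,550 m² limit; a current Class F Approval is held; discharge is routed to a licensed treatment works. However, paragraph (p) must be considered: (p) applies — the coverage ratio is 52%, under the 54% limit. (e) is therefore removed.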